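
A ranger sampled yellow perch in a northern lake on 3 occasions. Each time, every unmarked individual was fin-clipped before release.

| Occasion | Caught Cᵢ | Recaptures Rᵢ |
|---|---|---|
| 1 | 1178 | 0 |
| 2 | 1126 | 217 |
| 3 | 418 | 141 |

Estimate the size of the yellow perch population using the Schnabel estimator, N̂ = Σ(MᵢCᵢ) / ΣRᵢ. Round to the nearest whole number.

N ≈ 6142

Marked at large before each occasion: Mᵢ = Σⱼ<ᵢ (Cⱼ − Rⱼ) → M1=0, M2=1178, M3=2087
Σ MᵢCᵢ = 0·1178 + 1178·1126 + 2087·418 = 0 + 1326428 + 872366 = 2198794
Σ Rᵢ = 0 + 217 + 141 = 358
N̂ = 2198794 / 358 ≈ 6141.9 → 6142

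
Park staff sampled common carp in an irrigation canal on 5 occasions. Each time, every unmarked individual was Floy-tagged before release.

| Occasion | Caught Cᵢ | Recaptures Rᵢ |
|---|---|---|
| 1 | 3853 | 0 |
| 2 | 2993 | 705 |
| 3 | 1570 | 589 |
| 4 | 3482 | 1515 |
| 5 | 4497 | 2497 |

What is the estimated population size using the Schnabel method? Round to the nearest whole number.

N ≈ 16,367

Marked at large before each occasion: Mᵢ = Σⱼ<ᵢ (Cⱼ − Rⱼ) → M1=0, M2=3853, M3=6141, M4=7122, M5=9089
Σ MᵢCᵢ = 0·3853 + 3853·2993 + 6141·1570 + 7122·3482 + 9089·4497 = 0 + 11532029 + 9641370 + 24798804 + 40873233 = 86845436
Σ Rᵢ = 0 + 705 + 589 + 1515 + 2497 = 5306
N̂ = 86845436 / 5306 ≈ 16367.4 → 16367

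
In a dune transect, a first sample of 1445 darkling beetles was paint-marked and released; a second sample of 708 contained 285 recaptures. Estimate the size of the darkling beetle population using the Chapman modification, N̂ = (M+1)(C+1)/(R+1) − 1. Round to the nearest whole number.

N̂ = (1445+1)(708+1)/(285+1) − 1 = 1446·709/286 − 1
= 1025214/286 − 1 ≈ 3584.7 − 1 ≈ 3583.7 → 3584

N ≈ 3584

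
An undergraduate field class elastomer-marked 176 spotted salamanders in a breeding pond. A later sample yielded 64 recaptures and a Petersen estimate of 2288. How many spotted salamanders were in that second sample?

C = 832

From N = M·C/R: C = N·R / M = 2288·64 / 176 = 146432 / 176 = 832.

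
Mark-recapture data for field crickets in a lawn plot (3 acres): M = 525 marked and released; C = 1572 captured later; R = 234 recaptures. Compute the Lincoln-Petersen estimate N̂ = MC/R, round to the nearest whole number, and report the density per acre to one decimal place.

N̂ = 525·1572/234 = 825300/234 ≈ 3526.9 → 3527
Density = N̂ / area = 3527 / 3 ≈ 1175.67 → 1175.7 per acre

density ≈ 1175.7 field crickets per acre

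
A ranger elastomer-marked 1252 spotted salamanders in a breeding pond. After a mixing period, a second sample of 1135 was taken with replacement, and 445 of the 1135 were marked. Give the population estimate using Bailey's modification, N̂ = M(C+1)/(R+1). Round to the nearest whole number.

N ≈ 3189

N̂ = 1252·(1135+1)/(445+1) = 1252·1136/446 = 1422272/446 ≈ 3189.0 → 3189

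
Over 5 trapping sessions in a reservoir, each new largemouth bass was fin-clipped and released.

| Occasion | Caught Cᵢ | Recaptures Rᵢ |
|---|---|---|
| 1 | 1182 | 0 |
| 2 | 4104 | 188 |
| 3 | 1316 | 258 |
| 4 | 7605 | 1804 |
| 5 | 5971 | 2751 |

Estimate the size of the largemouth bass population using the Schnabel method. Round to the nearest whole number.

N ≈ 25,949

Marked at large before each occasion: Mᵢ = Σⱼ<ᵢ (Cⱼ − Rⱼ) → M1=0, M2=1182, M3=5098, M4=6156, M5=11957
Σ MᵢCᵢ = 0·1182 + 1182·4104 + 5098·1316 + 6156·7605 + 11957·5971 = 0 + 4850928 + 6708968 + 46816380 + 71395247 = 129771523
Σ Rᵢ = 0 + 188 + 258 + 1804 + 2751 = 5001
N̂ = 129771523 / 5001 ≈ 25949.1 → 25949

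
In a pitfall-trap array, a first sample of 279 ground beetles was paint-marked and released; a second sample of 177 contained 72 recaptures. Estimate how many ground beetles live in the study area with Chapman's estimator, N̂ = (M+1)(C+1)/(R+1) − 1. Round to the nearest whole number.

N̂ = (279+1)(177+1)/(72+1) − 1 = 280·178/73 − 1
= 49840/73 − 1 ≈ 682.7 − 1 ≈ 681.7 → 682

N ≈ 682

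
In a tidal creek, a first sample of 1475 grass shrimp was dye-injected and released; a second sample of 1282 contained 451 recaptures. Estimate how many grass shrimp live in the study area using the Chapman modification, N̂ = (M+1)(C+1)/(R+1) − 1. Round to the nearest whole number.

N̂ = (1475+1)(1282+1)/(451+1) − 1 = 1476·1283/452 − 1
= 1893708/452 − 1 ≈ 4189.6 − 1 ≈ 4188.6 → 4189

N ≈ 4189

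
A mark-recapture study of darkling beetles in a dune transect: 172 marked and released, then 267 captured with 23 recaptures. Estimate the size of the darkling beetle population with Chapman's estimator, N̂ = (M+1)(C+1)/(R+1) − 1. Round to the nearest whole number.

N ≈ 1931

N̂ = (172+1)(267+1)/(23+1) − 1 = 173·268/24 − 1
= 46364/24 − 1 ≈ 1931.8 − 1 ≈ 1930.8 → 1931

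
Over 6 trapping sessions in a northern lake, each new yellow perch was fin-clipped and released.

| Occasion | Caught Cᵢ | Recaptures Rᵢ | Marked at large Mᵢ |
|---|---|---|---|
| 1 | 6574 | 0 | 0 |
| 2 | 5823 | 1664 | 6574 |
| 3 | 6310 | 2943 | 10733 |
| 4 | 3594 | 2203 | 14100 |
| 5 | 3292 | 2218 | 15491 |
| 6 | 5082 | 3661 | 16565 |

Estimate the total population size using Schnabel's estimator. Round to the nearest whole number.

Σ MᵢCᵢ = 0·6574 + 6574·5823 + 10733·6310 + 14100·3594 + 15491·3292 + 16565·5082 = 0 + 38280402 + 67725230 + 50675400 + 50996372 + 84183330 = 291860734
Σ Rᵢ = 0 + 1664 + 2943 + 2203 + 2218 + 3661 = 12689
N̂ = 291860734 / 12689 ≈ 23001.1 → 23001

N ≈ 23,001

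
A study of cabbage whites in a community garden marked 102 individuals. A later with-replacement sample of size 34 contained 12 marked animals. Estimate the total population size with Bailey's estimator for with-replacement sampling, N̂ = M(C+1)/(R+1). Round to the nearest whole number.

N ≈ 275

N̂ = 102·(34+1)/(12+1) = 102·35/13 = 3570/13 ≈ 274.6 → 275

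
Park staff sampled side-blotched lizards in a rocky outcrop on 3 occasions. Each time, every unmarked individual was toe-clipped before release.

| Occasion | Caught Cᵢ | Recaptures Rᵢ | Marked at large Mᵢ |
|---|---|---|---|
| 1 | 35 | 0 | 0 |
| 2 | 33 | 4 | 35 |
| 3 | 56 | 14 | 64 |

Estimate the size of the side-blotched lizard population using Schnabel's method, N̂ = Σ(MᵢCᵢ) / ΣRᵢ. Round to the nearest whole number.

Σ MᵢCᵢ = 0·35 + 35·33 + 64·56 = 0 + 1155 + 3584 = 4739
Σ Rᵢ = 0 + 4 + 14 = 18
N̂ = 4739 / 18 ≈ 263.3 → 263

N ≈ 263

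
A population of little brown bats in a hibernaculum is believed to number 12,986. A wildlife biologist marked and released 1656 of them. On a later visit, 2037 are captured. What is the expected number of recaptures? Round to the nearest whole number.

expected recaptures ≈ 260

The marked fraction of the population is 1656/12986, so in a sample of 2037 expect C·(M/N) marked.
E[R] = 1656 × 2037 / 12986 = 3373272 / 12986 ≈ 259.8 → 260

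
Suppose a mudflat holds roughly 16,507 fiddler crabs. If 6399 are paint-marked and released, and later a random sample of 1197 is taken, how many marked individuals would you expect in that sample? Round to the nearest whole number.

expected recaptures ≈ 464

Expected recaptures E[R] = M·C / N.
E[R] = 6399 × 1197 / 16507 = 7659603 / 16507 ≈ 464.0 → 464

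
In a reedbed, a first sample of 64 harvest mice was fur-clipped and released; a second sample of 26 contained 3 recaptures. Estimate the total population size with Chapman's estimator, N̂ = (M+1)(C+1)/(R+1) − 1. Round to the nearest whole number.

N ≈ 438

N̂ = (64+1)(26+1)/(3+1) − 1 = 65·27/4 − 1
= 1755/4 − 1 ≈ 438.8 − 1 ≈ 437.8 → 438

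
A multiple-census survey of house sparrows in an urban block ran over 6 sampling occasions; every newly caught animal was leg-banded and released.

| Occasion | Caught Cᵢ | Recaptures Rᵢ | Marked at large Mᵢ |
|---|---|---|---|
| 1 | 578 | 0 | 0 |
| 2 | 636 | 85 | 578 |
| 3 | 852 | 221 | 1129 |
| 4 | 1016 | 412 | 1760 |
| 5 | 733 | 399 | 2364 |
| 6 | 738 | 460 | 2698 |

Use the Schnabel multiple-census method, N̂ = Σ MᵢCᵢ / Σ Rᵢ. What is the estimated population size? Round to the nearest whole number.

Σ MᵢCᵢ = 0·578 + 578·636 + 1129·852 + 1760·1016 + 2364·733 + 2698·738 = 0 + 367608 + 961908 + 1788160 + 1732812 + 1991124 = 6841612
Σ Rᵢ = 0 + 85 + 221 + 412 + 399 + 460 = 1577
N̂ = 6841612 / 1577 ≈ 4338.4 → 4338

N ≈ 4338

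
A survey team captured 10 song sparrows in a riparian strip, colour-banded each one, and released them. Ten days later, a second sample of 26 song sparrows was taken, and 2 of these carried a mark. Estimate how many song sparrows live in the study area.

N = 130

N = (10 × 26) / 2 = 260 / 2 = 130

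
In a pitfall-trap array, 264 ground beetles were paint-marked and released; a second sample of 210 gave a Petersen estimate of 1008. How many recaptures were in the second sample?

From N = M·C/R: R = M·C / N = 264·210 / 1008 = 55440 / 1008 = 55.

R = 55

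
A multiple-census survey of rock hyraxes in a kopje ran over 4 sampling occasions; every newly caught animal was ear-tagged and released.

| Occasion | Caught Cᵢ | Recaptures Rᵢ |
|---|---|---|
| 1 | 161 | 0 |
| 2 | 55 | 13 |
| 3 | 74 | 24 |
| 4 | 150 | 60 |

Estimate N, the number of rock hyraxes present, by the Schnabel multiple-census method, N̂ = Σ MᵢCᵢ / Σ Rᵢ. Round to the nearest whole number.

Marked at large before each occasion: Mᵢ = Σⱼ<ᵢ (Cⱼ − Rⱼ) → M1=0, M2=161, M3=203, M4=253
Σ MᵢCᵢ = 0·161 + 161·55 + 203·74 + 253·150 = 0 + 8855 + 15022 + 37950 = 61827
Σ Rᵢ = 0 + 13 + 24 + 60 = 97
N̂ = 61827 / 97 ≈ 637.4 → 637

N ≈ 637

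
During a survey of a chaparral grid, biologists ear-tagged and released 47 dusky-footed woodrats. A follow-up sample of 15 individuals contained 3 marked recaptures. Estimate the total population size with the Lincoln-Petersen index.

N = 235

The marked fraction in the recapture sample should equal the marked fraction in the population: 3/15 = 47/N.
N = (47 × 15) / 3 = 705 / 3 = 235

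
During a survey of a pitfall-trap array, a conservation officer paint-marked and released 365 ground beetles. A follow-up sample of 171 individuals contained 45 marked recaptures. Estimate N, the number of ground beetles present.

Lincoln-Petersen assumes M/N = R/C, so N = M·C / R.
N = (365 × 171) / 45 = 62415 / 45 = 1387

N = 1387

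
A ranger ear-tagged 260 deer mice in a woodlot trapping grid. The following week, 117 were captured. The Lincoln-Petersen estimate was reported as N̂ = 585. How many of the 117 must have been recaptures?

R = 52

From N = M·C/R: R = M·C / N = 260·117 / 585 = 30420 / 585 = 52.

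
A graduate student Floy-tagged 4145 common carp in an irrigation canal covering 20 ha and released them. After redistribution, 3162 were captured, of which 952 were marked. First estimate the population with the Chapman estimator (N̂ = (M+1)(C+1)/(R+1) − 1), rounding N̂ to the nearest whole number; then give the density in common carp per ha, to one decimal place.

density ≈ 688.0 common carp per ha

N̂ = 4146·3163/953 − 1 = 13113798/953 − 1 ≈ 13759.5 → 13760
Density = N̂ / area = 13760 / 20 = 688.0 per ha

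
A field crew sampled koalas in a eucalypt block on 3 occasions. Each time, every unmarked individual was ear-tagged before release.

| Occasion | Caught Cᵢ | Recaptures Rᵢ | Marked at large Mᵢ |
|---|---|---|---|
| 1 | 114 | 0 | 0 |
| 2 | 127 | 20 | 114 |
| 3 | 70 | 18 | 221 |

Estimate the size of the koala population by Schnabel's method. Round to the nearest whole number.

Σ MᵢCᵢ = 0·114 + 114·127 + 221·70 = 0 + 14478 + 15470 = 29948
Σ Rᵢ = 0 + 20 + 18 = 38
N̂ = 29948 / 38 ≈ 788.1 → 788

N ≈ 788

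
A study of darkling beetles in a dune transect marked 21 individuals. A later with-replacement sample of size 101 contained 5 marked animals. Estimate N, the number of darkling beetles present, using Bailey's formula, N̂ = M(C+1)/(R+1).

N = 357

N̂ = 21·(101+1)/(5+1) = 21·102/6 = 2142/6 = 357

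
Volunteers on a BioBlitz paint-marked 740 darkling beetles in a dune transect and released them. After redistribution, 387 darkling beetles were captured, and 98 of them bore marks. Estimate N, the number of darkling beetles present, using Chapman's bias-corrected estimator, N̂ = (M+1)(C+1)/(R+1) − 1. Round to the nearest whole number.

N ≈ 2903

N̂ = (740+1)(387+1)/(98+1) − 1 = 741·388/99 − 1
= 287508/99 − 1 ≈ 2904.1 − 1 ≈ 2903.1 → 2903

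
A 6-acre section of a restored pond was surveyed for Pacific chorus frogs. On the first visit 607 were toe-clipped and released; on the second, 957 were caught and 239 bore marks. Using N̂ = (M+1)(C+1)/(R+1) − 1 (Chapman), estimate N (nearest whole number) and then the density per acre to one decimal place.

N̂ = 608·958/240 − 1 = 582464/240 − 1 ≈ 2425.9 → 2426
Density = N̂ / area = 2426 / 6 ≈ 404.33 → 404.3 per acre

density ≈ 404.3 Pacific chorus frogs per acre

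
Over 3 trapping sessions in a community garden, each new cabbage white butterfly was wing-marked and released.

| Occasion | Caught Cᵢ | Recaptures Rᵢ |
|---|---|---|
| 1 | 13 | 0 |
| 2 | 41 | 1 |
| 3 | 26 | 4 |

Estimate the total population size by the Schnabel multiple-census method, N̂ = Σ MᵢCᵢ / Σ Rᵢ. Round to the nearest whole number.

Marked at large before each occasion: Mᵢ = Σⱼ<ᵢ (Cⱼ − Rⱼ) → M1=0, M2=13, M3=53
Σ MᵢCᵢ = 0·13 + 13·41 + 53·26 = 0 + 533 + 1378 = 1911
Σ Rᵢ = 0 + 1 + 4 = 5
N̂ = 1911 / 5 ≈ 382.2 → 382

N ≈ 382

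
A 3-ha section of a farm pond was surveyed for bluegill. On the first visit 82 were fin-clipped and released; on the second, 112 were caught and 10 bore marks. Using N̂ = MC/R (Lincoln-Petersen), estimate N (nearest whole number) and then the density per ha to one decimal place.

density ≈ 306.0 bluegill per ha

N̂ = 82·112/10 = 9184/10 ≈ 918.4 → 918
Density = N̂ / area = 918 / 3 = 306.0 per ha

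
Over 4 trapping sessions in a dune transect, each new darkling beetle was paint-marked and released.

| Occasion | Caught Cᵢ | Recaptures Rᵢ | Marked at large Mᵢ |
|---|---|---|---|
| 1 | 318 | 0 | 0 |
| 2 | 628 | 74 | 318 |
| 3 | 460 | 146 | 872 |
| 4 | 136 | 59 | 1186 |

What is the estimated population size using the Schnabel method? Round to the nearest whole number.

N ≈ 2732

Σ MᵢCᵢ = 0·318 + 318·628 + 872·460 + 1186·136 = 0 + 199704 + 401120 + 161296 = 762120
Σ Rᵢ = 0 + 74 + 146 + 59 = 279
N̂ = 762120 / 279 ≈ 2731.6 → 2732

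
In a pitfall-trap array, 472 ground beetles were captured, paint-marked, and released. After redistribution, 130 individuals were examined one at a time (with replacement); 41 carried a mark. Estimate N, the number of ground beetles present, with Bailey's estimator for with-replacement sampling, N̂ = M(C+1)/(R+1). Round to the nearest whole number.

N̂ = 472·(130+1)/(41+1) = 472·131/42 = 61832/42 ≈ 1472.2 → 1472

N ≈ 1472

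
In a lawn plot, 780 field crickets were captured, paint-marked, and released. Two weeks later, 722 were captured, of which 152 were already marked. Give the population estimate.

N = 3705

Lincoln-Petersen assumes M/N = R/C, so N = M·C / R.
N = (780 × 722) / 152 = 563160 / 152 = 3705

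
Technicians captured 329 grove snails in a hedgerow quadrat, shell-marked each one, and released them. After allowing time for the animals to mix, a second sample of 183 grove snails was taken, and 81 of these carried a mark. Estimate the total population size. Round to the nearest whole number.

Lincoln-Petersen assumes M/N = R/C, so N = M·C / R.
N = (329 × 183) / 81 = 60207 / 81 ≈ 743.3 → 743

N ≈ 743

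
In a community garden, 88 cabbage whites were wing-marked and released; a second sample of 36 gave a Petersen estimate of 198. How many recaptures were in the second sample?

R = 16

From N = M·C/R: R = M·C / N = 88·36 / 198 = 3168 / 198 = 16.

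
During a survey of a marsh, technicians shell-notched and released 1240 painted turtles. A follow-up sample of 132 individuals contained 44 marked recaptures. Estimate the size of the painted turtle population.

N = (1240 × 132) / 44 = 163680 / 44 = 3720

N = 3720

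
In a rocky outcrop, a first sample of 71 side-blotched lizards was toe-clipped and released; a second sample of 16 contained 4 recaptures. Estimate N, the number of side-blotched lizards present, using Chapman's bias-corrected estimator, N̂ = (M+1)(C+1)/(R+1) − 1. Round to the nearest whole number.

N ≈ 244

N̂ = (71+1)(16+1)/(4+1) − 1 = 72·17/5 − 1
= 1224/5 − 1 ≈ 244.8 − 1 ≈ 243.8 → 244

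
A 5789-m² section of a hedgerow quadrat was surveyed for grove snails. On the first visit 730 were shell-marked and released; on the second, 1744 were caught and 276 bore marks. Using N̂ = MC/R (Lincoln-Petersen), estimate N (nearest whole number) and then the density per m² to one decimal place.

N̂ = 730·1744/276 = 1273120/276 ≈ 4612.8 → 4613
Density = N̂ / area = 4613 / 5789 ≈ 0.80 → 0.8 per m²

density ≈ 0.8 grove snails per m²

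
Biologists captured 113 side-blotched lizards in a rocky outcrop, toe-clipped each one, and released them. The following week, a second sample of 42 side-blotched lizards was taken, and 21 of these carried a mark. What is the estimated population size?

N = (113 × 42) / 21 = 4746 / 21 = 226

N = 226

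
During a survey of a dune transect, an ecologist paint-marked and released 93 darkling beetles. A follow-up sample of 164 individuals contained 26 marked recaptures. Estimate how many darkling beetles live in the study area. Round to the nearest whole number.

N = (93 × 164) / 26 = 15252 / 26 ≈ 586.6 → 587

N ≈ 587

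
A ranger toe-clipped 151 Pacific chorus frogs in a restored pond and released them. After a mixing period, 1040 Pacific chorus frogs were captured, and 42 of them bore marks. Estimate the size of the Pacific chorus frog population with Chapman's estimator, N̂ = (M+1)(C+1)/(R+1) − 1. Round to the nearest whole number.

N ≈ 3679

N̂ = (151+1)(1040+1)/(42+1) − 1 = 152·1041/43 − 1
= 158232/43 − 1 ≈ 3679.8 − 1 ≈ 3678.8 → 3679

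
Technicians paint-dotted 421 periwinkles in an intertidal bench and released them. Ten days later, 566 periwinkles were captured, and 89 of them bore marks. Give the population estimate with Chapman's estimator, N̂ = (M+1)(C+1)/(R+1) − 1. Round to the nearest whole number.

N ≈ 2658

N̂ = (421+1)(566+1)/(89+1) − 1 = 422·567/90 − 1
= 239274/90 − 1 ≈ 2658.6 − 1 ≈ 2657.6 → 2658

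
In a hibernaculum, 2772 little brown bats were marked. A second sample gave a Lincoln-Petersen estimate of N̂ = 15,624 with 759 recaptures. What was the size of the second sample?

From N = M·C/R: C = N·R / M = 15624·759 / 2772 = 11858616 / 2772 = 4278.

C = 4278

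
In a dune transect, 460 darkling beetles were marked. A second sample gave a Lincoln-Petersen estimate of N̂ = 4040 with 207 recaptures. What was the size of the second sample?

C = 1818

From N = M·C/R: C = N·R / M = 4040·207 / 460 = 836280 / 460 = 1818.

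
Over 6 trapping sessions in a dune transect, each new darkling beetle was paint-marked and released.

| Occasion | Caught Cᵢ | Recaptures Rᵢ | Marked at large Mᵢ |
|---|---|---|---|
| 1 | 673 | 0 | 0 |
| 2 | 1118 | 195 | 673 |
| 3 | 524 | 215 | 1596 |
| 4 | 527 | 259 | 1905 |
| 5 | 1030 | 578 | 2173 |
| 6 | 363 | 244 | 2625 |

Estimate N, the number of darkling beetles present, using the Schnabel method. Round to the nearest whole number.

Σ MᵢCᵢ = 0·673 + 673·1118 + 1596·524 + 1905·527 + 2173·1030 + 2625·363 = 0 + 752414 + 836304 + 1003935 + 2238190 + 952875 = 5783718
Σ Rᵢ = 0 + 195 + 215 + 259 + 578 + 244 = 1491
N̂ = 5783718 / 1491 ≈ 3879.1 → 3879

N ≈ 3879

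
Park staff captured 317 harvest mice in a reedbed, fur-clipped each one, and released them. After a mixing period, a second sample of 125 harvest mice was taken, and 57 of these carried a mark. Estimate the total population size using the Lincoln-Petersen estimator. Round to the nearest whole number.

If marked individuals mix randomly, R/C ≈ M/N, giving N ≈ M·C/R.
N = (317 × 125) / 57 = 39625 / 57 ≈ 695.2 → 695

N ≈ 695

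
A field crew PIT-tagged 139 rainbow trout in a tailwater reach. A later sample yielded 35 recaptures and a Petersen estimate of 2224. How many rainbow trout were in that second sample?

C = 560

From N = M·C/R: C = N·R / M = 2224·35 / 139 = 77840 / 139 = 560.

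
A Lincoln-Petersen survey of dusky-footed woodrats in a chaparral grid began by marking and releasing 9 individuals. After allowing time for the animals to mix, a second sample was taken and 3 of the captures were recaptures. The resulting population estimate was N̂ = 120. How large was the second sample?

From N = M·C/R: C = N·R / M = 120·3 / 9 = 360 / 9 = 40.

C = 40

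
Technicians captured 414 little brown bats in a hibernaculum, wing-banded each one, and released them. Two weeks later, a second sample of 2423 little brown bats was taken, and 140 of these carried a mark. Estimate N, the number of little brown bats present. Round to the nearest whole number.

N ≈ 7165

If marked individuals mix randomly, R/C ≈ M/N, giving N ≈ M·C/R.
N = (414 × 2423) / 140 = 1003122 / 140 ≈ 7165.2 → 7165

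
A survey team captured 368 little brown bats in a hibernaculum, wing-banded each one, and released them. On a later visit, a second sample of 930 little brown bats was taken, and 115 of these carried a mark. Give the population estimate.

N = 2976

If marked individuals mix randomly, R/C ≈ M/N, giving N ≈ M·C/R.
N = (368 × 930) / 115 = 342240 / 115 = 2976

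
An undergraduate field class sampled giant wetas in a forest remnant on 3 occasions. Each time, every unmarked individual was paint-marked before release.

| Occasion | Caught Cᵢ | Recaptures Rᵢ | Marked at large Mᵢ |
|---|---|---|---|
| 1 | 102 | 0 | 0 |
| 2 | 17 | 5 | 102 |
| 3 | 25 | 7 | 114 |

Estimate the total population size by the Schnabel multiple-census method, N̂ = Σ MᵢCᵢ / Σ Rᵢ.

N = 382

Σ MᵢCᵢ = 0·102 + 102·17 + 114·25 = 0 + 1734 + 2850 = 4584
Σ Rᵢ = 0 + 5 + 7 = 12
N̂ = 4584 / 12 = 382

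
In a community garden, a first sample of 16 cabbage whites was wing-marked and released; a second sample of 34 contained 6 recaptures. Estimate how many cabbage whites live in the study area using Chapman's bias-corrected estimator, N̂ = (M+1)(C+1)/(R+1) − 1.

N = 84

N̂ = (16+1)(34+1)/(6+1) − 1 = 17·35/7 − 1
= 595/7 − 1 = 85 − 1 = 84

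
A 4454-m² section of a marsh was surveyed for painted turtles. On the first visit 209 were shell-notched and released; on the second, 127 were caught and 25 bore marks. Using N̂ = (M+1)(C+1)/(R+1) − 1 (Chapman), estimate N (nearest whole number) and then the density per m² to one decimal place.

density ≈ 0.2 painted turtles per m²

N̂ = 210·128/26 − 1 = 26880/26 − 1 ≈ 1032.8 → 1033
Density = N̂ / area = 1033 / 4454 ≈ 0.23 → 0.2 per m²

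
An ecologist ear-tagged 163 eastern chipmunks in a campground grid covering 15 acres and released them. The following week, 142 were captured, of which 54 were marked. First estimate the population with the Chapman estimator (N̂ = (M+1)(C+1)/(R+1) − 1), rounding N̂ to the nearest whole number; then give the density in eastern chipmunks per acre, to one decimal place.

N̂ = 164·143/55 − 1 = 23452/55 − 1 ≈ 425.4 → 425
Density = N̂ / area = 425 / 15 ≈ 28.33 → 28.3 per acre

density ≈ 28.3 eastern chipmunks per acre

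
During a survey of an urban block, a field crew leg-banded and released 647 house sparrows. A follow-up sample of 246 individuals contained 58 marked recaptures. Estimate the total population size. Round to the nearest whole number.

N ≈ 2744

N = (647 × 246) / 58 = 159162 / 58 ≈ 2744.2 → 2744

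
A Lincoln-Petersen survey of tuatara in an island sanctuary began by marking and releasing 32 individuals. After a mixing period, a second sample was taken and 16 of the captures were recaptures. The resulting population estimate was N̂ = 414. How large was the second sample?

C = 207

From N = M·C/R: C = N·R / M = 414·16 / 32 = 6624 / 32 = 207.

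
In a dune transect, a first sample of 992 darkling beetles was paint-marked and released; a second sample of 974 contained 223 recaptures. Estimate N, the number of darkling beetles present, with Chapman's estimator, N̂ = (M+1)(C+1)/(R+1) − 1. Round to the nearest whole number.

N̂ = (992+1)(974+1)/(223+1) − 1 = 993·975/224 − 1
= 968175/224 − 1 ≈ 4322.2 − 1 ≈ 4321.2 → 4321

N ≈ 4321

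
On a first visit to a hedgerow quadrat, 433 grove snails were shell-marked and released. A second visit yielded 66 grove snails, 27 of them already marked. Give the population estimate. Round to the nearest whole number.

N ≈ 1058

N = (433 × 66) / 27 = 28578 / 27 ≈ 1058.4 → 1058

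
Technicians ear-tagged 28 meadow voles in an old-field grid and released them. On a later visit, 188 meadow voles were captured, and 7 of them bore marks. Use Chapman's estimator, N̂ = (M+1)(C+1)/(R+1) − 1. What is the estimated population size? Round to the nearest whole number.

N̂ = (28+1)(188+1)/(7+1) − 1 = 29·189/8 − 1
= 5481/8 − 1 ≈ 685.1 − 1 ≈ 684.1 → 684

N ≈ 684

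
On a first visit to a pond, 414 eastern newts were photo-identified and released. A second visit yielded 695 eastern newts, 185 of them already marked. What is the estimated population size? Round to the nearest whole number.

N ≈ 1555

If marked individuals mix randomly, R/C ≈ M/N, giving N ≈ M·C/R.
N = (414 × 695) / 185 = 287730 / 185 ≈ 1555.3 → 1555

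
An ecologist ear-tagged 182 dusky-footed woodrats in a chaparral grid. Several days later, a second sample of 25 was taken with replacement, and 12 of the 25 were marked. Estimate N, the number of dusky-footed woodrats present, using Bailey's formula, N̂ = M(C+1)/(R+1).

N̂ = 182·(25+1)/(12+1) = 182·26/13 = 4732/13 = 364

N = 364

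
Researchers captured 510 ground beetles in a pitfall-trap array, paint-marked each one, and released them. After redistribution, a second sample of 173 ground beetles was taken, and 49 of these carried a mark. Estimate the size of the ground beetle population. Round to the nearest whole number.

N ≈ 1801

The marked fraction in the recapture sample should equal the marked fraction in the population: 49/173 = 510/N.
N = (510 × 173) / 49 = 88230 / 49 ≈ 1800.6 → 1801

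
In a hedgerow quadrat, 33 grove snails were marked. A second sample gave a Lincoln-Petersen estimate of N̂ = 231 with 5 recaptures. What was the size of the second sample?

C = 35

From N = M·C/R: C = N·R / M = 231·5 / 33 = 1155 / 33 = 35.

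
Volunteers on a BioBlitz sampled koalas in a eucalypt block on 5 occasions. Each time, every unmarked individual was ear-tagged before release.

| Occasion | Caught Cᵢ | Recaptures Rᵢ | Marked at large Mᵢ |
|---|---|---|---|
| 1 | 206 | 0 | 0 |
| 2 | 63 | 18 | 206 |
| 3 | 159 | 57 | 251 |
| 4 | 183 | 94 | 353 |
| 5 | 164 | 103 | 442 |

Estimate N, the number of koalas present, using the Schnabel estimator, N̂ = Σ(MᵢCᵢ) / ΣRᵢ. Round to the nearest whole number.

N ≈ 698

Σ MᵢCᵢ = 0·206 + 206·63 + 251·159 + 353·183 + 442·164 = 0 + 12978 + 39909 + 64599 + 72488 = 189974
Σ Rᵢ = 0 + 18 + 57 + 94 + 103 = 272
N̂ = 189974 / 272 ≈ 698.4 → 698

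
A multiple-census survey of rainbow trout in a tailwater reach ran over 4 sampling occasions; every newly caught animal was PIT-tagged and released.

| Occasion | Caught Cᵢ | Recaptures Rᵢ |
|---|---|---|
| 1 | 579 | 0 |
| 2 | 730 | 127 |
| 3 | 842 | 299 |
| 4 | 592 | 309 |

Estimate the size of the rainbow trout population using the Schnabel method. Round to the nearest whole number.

Marked at large before each occasion: Mᵢ = Σⱼ<ᵢ (Cⱼ − Rⱼ) → M1=0, M2=579, M3=1182, M4=1725
Σ MᵢCᵢ = 0·579 + 579·730 + 1182·842 + 1725·592 = 0 + 422670 + 995244 + 1021200 = 2439114
Σ Rᵢ = 0 + 127 + 299 + 309 = 735
N̂ = 2439114 / 735 ≈ 3318.5 → 3319

N ≈ 3319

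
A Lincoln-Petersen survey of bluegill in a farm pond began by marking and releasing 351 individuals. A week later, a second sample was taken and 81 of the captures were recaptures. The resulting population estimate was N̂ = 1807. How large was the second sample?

From N = M·C/R: C = N·R / M = 1807·81 / 351 = 146367 / 351 = 417.

C = 417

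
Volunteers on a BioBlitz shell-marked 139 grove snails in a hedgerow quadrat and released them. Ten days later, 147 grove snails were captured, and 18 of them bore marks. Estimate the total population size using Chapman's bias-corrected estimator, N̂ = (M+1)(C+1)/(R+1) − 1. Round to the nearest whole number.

N ≈ 1090

N̂ = (139+1)(147+1)/(18+1) − 1 = 140·148/19 − 1
= 20720/19 − 1 ≈ 1090.5 − 1 ≈ 1089.5 → 1090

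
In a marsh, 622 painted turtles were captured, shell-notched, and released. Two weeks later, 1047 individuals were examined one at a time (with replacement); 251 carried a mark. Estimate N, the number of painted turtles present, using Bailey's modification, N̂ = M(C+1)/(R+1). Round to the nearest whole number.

N̂ = 622·(1047+1)/(251+1) = 622·1048/252 = 651856/252 ≈ 2586.7 → 2587

N ≈ 2587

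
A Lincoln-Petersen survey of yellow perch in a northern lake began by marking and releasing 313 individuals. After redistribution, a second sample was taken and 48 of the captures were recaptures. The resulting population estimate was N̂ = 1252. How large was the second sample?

C = 192

From N = M·C/R: C = N·R / M = 1252·48 / 313 = 60096 / 313 = 192.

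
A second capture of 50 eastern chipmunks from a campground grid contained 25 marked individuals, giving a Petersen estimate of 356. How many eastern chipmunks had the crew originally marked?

From N = M·C/R: M = N·R / C = 356·25 / 50 = 8900 / 50 = 178.

M = 178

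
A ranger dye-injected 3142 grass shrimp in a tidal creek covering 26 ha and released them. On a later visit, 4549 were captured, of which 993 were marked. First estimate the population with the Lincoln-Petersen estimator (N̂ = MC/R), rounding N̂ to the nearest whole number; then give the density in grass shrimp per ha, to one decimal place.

density ≈ 553.6 grass shrimp per ha

N̂ = 3142·4549/993 = 14292958/993 ≈ 14393.7 → 14394
Density = N̂ / area = 14394 / 26 ≈ 553.62 → 553.6 per ha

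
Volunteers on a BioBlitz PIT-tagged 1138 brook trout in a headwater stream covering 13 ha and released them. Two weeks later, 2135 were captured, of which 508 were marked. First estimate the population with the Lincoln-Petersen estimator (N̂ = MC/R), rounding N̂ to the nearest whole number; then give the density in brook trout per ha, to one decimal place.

density ≈ 367.9 brook trout per ha

N̂ = 1138·2135/508 = 2429630/508 ≈ 4782.7 → 4783
Density = N̂ / area = 4783 / 13 ≈ 367.92 → 367.9 per ha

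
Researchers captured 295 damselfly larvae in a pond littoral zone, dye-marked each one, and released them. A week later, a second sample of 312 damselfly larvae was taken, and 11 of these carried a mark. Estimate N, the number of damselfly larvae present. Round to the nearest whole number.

N ≈ 8367

Lincoln-Petersen assumes M/N = R/C, so N = M·C / R.
N = (295 × 312) / 11 = 92040 / 11 ≈ 8367.3 → 8367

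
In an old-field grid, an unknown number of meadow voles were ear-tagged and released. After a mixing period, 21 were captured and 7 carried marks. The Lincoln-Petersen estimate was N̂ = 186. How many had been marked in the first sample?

M = 62

From N = M·C/R: M = N·R / C = 186·7 / 21 = 1302 / 21 = 62.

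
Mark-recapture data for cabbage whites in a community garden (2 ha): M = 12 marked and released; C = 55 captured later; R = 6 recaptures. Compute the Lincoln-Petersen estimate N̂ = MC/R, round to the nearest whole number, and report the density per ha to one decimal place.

N̂ = 12·55/6 = 660/6 = 110
Density = N̂ / area = 110 / 2 = 55.0 per ha

density ≈ 55.0 cabbage whites per ha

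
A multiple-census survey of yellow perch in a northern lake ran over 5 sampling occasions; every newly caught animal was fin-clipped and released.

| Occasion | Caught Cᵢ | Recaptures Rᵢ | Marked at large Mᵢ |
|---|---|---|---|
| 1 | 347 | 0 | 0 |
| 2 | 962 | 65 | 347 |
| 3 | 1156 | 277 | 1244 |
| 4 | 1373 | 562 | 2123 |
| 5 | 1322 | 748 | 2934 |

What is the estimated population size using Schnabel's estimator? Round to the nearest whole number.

Σ MᵢCᵢ = 0·347 + 347·962 + 1244·1156 + 2123·1373 + 2934·1322 = 0 + 333814 + 1438064 + 2914879 + 3878748 = 8565505
Σ Rᵢ = 0 + 65 + 277 + 562 + 748 = 1652
N̂ = 8565505 / 1652 ≈ 5184.9 → 5185

N ≈ 5185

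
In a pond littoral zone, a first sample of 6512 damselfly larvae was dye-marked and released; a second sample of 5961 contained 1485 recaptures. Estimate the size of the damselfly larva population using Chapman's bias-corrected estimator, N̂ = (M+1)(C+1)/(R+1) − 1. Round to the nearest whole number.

N ≈ 26,130

N̂ = (6512+1)(5961+1)/(1485+1) − 1 = 6513·5962/1486 − 1
= 38830506/1486 − 1 ≈ 26130.9 − 1 ≈ 26129.9 → 26130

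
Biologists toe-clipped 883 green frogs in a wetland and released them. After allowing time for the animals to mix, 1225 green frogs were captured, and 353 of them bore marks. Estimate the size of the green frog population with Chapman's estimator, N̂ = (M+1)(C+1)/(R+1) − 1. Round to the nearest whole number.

N ≈ 3061

N̂ = (883+1)(1225+1)/(353+1) − 1 = 884·1226/354 − 1
= 1083784/354 − 1 ≈ 3061.5 − 1 ≈ 3060.5 → 3061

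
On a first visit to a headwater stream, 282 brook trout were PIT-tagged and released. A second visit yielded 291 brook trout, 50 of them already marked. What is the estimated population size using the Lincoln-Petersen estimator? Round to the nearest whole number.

N ≈ 1641

N = (282 × 291) / 50 = 82062 / 50 ≈ 1641.2 → 1641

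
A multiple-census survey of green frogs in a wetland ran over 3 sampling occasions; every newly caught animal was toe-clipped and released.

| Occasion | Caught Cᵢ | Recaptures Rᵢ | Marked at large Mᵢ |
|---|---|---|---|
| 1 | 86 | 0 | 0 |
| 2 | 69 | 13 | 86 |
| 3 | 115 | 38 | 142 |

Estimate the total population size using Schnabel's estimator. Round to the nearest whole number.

N ≈ 437

Σ MᵢCᵢ = 0·86 + 86·69 + 142·115 = 0 + 5934 + 16330 = 22264
Σ Rᵢ = 0 + 13 + 38 = 51
N̂ = 22264 / 51 ≈ 436.5 → 437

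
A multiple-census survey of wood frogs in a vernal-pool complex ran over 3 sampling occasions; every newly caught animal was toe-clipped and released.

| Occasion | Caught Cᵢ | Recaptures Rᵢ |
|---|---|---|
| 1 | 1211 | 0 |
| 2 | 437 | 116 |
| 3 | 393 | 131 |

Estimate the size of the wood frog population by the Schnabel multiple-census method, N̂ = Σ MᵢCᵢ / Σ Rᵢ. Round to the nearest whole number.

N ≈ 4580

Marked at large before each occasion: Mᵢ = Σⱼ<ᵢ (Cⱼ − Rⱼ) → M1=0, M2=1211, M3=1532
Σ MᵢCᵢ = 0·1211 + 1211·437 + 1532·393 = 0 + 529207 + 602076 = 1131283
Σ Rᵢ = 0 + 116 + 131 = 247
N̂ = 1131283 / 247 ≈ 4580.1 → 4580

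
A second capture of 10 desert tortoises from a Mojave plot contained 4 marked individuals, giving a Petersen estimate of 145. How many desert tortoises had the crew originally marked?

From N = M·C/R: M = N·R / C = 145·4 / 10 = 580 / 10 = 58.

M = 58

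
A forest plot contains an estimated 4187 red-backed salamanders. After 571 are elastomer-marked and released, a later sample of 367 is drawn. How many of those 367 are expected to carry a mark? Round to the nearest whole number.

The marked fraction of the population is 571/4187, so in a sample of 367 expect C·(M/N) marked.
E[R] = 571 × 367 / 4187 = 209557 / 4187 ≈ 50.0 → 50

expected recaptures ≈ 50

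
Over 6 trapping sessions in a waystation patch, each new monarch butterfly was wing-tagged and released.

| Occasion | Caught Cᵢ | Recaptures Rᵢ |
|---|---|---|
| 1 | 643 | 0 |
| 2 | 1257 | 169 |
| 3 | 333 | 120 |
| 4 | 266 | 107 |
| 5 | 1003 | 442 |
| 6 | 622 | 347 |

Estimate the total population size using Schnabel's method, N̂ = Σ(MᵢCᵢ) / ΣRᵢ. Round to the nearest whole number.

N ≈ 4783

Marked at large before each occasion: Mᵢ = Σⱼ<ᵢ (Cⱼ − Rⱼ) → M1=0, M2=643, M3=1731, M4=1944, M5=2103, M6=2664
Σ MᵢCᵢ = 0·643 + 643·1257 + 1731·333 + 1944·266 + 2103·1003 + 2664·622 = 0 + 808251 + 576423 + 517104 + 2109309 + 1657008 = 5668095
Σ Rᵢ = 0 + 169 + 120 + 107 + 442 + 347 = 1185
N̂ = 5668095 / 1185 ≈ 4783.2 → 4783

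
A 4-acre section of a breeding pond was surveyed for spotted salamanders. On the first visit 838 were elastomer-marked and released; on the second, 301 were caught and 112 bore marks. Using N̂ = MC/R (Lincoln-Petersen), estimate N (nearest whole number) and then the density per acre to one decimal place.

density ≈ 563.0 spotted salamanders per acre

N̂ = 838·301/112 = 252238/112 ≈ 2252.1 → 2252
Density = N̂ / area = 2252 / 4 = 563.0 per acre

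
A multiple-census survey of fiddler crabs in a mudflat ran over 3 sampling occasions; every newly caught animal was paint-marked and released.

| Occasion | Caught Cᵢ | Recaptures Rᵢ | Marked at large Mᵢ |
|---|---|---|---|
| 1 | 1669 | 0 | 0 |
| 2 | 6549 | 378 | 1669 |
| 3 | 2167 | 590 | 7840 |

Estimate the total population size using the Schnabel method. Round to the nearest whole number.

N ≈ 28,843

Σ MᵢCᵢ = 0·1669 + 1669·6549 + 7840·2167 = 0 + 10930281 + 16989280 = 27919561
Σ Rᵢ = 0 + 378 + 590 = 968
N̂ = 27919561 / 968 ≈ 28842.5 → 28843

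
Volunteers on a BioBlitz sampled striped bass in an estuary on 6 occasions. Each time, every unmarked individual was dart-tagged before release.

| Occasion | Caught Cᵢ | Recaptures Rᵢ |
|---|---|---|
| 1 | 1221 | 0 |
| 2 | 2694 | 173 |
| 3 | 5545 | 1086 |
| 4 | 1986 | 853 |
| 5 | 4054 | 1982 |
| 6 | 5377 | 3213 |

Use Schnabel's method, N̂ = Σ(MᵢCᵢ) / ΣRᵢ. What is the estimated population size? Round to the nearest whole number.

Marked at large before each occasion: Mᵢ = Σⱼ<ᵢ (Cⱼ − Rⱼ) → M1=0, M2=1221, M3=3742, M4=8201, M5=9334, M6=11406
Σ MᵢCᵢ = 0·1221 + 1221·2694 + 3742·5545 + 8201·1986 + 9334·4054 + 11406·5377 = 0 + 3289374 + 20749390 + 16287186 + 37840036 + 61330062 = 139496048
Σ Rᵢ = 0 + 173 + 1086 + 853 + 1982 + 3213 = 7307
N̂ = 139496048 / 7307 ≈ 19090.7 → 19091

N ≈ 19,091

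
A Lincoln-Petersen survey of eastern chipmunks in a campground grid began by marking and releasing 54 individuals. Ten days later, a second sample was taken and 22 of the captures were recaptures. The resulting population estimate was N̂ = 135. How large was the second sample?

From N = M·C/R: C = N·R / M = 135·22 / 54 = 2970 / 54 = 55.

C = 55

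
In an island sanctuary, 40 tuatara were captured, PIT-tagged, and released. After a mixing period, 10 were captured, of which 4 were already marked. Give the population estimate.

N = 100

N = (40 × 10) / 4 = 400 / 4 = 100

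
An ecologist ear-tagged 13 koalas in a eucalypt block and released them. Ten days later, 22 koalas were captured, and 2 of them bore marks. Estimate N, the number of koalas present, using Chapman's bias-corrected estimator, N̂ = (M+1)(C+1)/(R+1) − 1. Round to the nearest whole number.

N̂ = (13+1)(22+1)/(2+1) − 1 = 14·23/3 − 1
= 322/3 − 1 ≈ 107.3 − 1 ≈ 106.3 → 106

N ≈ 106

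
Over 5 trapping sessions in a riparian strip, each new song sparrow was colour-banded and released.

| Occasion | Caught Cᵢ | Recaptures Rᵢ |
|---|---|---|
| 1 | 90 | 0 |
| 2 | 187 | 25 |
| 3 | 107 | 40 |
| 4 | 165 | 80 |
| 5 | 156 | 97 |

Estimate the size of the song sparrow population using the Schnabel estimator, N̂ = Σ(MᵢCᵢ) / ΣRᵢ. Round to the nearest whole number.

Marked at large before each occasion: Mᵢ = Σⱼ<ᵢ (Cⱼ − Rⱼ) → M1=0, M2=90, M3=252, M4=319, M5=404
Σ MᵢCᵢ = 0·90 + 90·187 + 252·107 + 319·165 + 404·156 = 0 + 16830 + 26964 + 52635 + 63024 = 159453
Σ Rᵢ = 0 + 25 + 40 + 80 + 97 = 242
N̂ = 159453 / 242 ≈ 658.9 → 659

N ≈ 659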